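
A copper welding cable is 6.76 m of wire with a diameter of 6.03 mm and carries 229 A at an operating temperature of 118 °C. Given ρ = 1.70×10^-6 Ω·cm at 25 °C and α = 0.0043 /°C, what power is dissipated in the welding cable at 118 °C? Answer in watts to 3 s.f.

295 W

ρ = 1.70×10^-6 Ω·cm = 1.70×10^-8 Ω·m
A = π(d/2)² = π(3.0150e-03 m)² = 2.856e-05 m²
R₍25₎ = ρL/A = (1.70×10^-8)(6.76)/(2.856e-05) = 0.004024 Ω
R₍118₎ = R₍25₎(1 + αΔT) = 0.004024 × (1 + 0.0043×93) = 0.005633 Ω
P = I²R = (229)² × 0.005633 = 295 W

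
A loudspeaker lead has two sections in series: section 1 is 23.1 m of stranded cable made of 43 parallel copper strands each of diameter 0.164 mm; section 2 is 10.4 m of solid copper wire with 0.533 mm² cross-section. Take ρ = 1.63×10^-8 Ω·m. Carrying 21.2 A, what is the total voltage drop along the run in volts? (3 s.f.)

15.5 V

Section 1: A_strand = π(8.2000e-05)² = 2.112e-08 m²; R₁ = ρL/(N·A_s) = (1.63×10^-8)(23.1)/(43×2.112e-08) = 0.4145 Ω
Section 2: A = 0.533 mm² = 5.330e-07 m²
R₂ = (1.63×10^-8)(10.4)/(5.330e-07) = 0.318 Ω
R = R₁ + R₂ = 0.7326 Ω
V = IR = 21.2 × 0.7326 = 15.5 V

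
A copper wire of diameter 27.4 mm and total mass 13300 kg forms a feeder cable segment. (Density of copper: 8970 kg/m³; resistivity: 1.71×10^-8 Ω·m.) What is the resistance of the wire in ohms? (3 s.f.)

A = π(d/2)² = π(1.3700e-02 m)² = 5.8965e-04 m²
L = m/(density·A) = 13300/(8970×5.8965e-04) = 2515 m
R = ρL/A = (1.71×10^-8)(2515)/(5.8965e-04) = 0.0729 Ω

0.0729 Ω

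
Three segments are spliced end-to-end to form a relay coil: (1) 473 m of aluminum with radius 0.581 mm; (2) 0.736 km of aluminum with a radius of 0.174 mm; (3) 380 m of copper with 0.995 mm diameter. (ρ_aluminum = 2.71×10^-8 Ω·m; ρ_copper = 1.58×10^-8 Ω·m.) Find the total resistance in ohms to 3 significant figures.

Seg 1: A = πr² = π(5.8100e-04 m)² = 1.060e-06 m²
R_1 = (2.71×10^-8)(473)/(1.060e-06) = 12.09 Ω
Seg 2: A = πr² = π(1.7400e-04 m)² = 9.511e-08 m²
R_2 = (2.71×10^-8)(736)/(9.511e-08) = 209.7 Ω
Seg 3: A = π(d/2)² = π(4.9750e-04 m)² = 7.776e-07 m²
R_3 = (1.58×10^-8)(380)/(7.776e-07) = 7.722 Ω
R_total = R_1 + R_2 + R_3 = 230 Ω

230 Ω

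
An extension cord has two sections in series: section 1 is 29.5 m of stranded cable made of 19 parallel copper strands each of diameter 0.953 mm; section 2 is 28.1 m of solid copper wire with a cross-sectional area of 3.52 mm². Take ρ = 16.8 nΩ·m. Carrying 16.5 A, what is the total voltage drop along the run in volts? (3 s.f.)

2.82 V

ρ = 16.8 nΩ·m = 1.68×10^-8 Ω·m
Section 1: A_strand = π(4.7650e-04)² = 7.133e-07 m²; R₁ = ρL/(N·A_s) = (1.68×10^-8)(29.5)/(19×7.133e-07) = 0.03657 Ω
Section 2: A = 3.52 mm² = 3.520e-06 m²
R₂ = (1.68×10^-8)(28.1)/(3.520e-06) = 0.1341 Ω
R = R₁ + R₂ = 0.1707 Ω
V = IR = 16.5 × 0.1707 = 2.82 V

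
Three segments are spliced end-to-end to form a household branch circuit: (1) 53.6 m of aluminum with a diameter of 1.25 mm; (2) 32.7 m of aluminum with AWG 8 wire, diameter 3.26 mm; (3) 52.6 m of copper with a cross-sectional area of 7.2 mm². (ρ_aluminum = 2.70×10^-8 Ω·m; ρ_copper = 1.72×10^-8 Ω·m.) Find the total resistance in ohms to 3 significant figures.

Seg 1: A = π(d/2)² = π(6.2500e-04 m)² = 1.227e-06 m²
R_1 = (2.70×10^-8)(53.6)/(1.227e-06) = 1.179 Ω
Seg 2: A = π(3.26/2 mm)² = π(1.6300e-03 m)² = 8.347e-06 m²
R_2 = (2.70×10^-8)(32.7)/(8.347e-06) = 0.1058 Ω
Seg 3: A = 7.2 mm² = 7.200e-06 m²
R_3 = (1.72×10^-8)(52.6)/(7.200e-06) = 0.1257 Ω
R_total = R_1 + R_2 + R_3 = 1.41 Ω

1.41 Ω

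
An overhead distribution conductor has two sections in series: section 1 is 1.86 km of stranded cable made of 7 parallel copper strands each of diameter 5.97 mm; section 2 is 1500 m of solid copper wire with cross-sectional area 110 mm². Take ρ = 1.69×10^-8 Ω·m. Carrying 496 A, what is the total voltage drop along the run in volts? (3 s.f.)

194 V

Section 1: A_strand = π(2.9850e-03)² = 2.799e-05 m²; R₁ = ρL/(N·A_s) = (1.69×10^-8)(1860)/(7×2.799e-05) = 0.1604 Ω
Section 2: A = 110 mm² = 1.100e-04 m²
R₂ = (1.69×10^-8)(1500)/(1.100e-04) = 0.2305 Ω
R = R₁ + R₂ = 0.3909 Ω
V = IR = 496 × 0.3909 = 194 V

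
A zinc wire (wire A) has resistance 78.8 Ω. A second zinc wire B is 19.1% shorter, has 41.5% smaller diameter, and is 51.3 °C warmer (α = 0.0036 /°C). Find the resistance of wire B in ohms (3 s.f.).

221 Ω

R ∝ ρL/d² with ρ ∝ (1+αΔT), so R_B/R_A = (1 − 19.1/100) × (1 − 41.5/100)⁻² × (1 + 0.0036×51.3)
= 0.809 × 2.922 × 1.185 = 2.8
R_B = 2.8 × 78.8 = 221 Ω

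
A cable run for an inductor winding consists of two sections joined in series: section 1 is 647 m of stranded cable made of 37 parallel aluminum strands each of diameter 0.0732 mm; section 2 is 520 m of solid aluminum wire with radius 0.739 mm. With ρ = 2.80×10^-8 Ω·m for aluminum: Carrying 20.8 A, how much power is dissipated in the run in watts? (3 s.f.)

Section 1: A_strand = π(3.6600e-05)² = 4.208e-09 m²; R₁ = ρL/(N·A_s) = (2.80×10^-8)(647)/(37×4.208e-09) = 116.3 Ω
Section 2: A = πr² = π(7.3900e-04 m)² = 1.716e-06 m²
R₂ = (2.80×10^-8)(520)/(1.716e-06) = 8.486 Ω
R = R₁ + R₂ = 124.8 Ω
P = I²R = (20.8)² × 124.8 = 54000 W

54000 W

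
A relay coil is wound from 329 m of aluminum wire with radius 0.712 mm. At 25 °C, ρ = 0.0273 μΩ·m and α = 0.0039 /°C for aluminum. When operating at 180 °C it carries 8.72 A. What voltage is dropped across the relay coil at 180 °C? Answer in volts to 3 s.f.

ρ = 0.0273 μΩ·m = 2.73×10^-8 Ω·m
A = πr² = π(7.1200e-04 m)² = 1.593e-06 m²
R₍25₎ = ρL/A = (2.73×10^-8)(329)/(1.593e-06) = 5.64 Ω
R₍180₎ = R₍25₎(1 + αΔT) = 5.64 × (1 + 0.0039×155) = 9.049 Ω
V = IR = 8.72 × 9.049 = 78.9 V

78.9 V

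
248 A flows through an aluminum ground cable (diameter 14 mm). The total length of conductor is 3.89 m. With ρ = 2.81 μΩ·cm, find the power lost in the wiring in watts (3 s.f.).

43.7 W

ρ = 2.81 μΩ·cm = 2.81×10^-8 Ω·m
A = π(d/2)² = π(7.0000e-03 m)² = 1.539e-04 m²
R = ρL/A = (2.81×10^-8)(3.89)/(1.539e-04) = 7.101×10^-4 Ω
P = I²R = (248)² × 7.101×10^-4 = 43.7 W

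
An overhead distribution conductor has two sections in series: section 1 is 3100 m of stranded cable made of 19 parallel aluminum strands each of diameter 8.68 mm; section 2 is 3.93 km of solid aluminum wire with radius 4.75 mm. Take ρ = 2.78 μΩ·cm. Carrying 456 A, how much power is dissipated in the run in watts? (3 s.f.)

3.36×10^5 W

ρ = 2.78 μΩ·cm = 2.78×10^-8 Ω·m
Section 1: A_strand = π(4.3400e-03)² = 5.917e-05 m²; R₁ = ρL/(N·A_s) = (2.78×10^-8)(3100)/(19×5.917e-05) = 0.07665 Ω
Section 2: A = πr² = π(4.7500e-03 m)² = 7.088e-05 m²
R₂ = (2.78×10^-8)(3930)/(7.088e-05) = 1.541 Ω
R = R₁ + R₂ = 1.618 Ω
P = I²R = (456)² × 1.618 = 3.36×10^5 W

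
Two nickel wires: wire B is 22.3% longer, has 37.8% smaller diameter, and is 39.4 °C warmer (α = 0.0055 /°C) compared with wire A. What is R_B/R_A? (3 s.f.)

3.85

R ∝ ρL/d² with ρ ∝ (1+αΔT), so R_B/R_A = (1 + 22.3/100) × (1 − 37.8/100)⁻² × (1 + 0.0055×39.4)
= 1.223 × 2.585 × 1.217 = 3.85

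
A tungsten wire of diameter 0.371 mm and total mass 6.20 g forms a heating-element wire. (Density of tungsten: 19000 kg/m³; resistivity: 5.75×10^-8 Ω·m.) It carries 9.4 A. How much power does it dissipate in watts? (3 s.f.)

A = π(d/2)² = π(1.8550e-04 m)² = 1.0810e-07 m²
L = m/(density·A) = 0.0062/(19000×1.0810e-07) = 3.019 m
R = ρL/A = (5.75×10^-8)(3.019)/(1.0810e-07) = 1.606 Ω
P = I²R = (9.4)² × 1.606 = 142 W

142 W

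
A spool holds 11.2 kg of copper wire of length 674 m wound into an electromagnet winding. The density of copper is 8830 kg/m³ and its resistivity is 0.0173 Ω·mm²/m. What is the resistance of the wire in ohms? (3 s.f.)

ρ = 0.0173 Ω·mm²/m = 1.73×10^-8 Ω·m
A = m/(density·L) = 11.2/(8830×674) = 1.8819e-06 m²
R = ρL/A = (1.73×10^-8)(674)/(1.8819e-06) = 6.20 Ω

6.20 Ω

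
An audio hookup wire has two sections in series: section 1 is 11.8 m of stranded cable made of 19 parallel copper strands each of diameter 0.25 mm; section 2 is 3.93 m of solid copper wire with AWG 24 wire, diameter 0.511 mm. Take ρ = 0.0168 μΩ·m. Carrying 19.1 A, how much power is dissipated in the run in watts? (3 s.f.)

195 W

ρ = 0.0168 μΩ·m = 1.68×10^-8 Ω·m
Section 1: A_strand = π(1.2500e-04)² = 4.909e-08 m²; R₁ = ρL/(N·A_s) = (1.68×10^-8)(11.8)/(19×4.909e-08) = 0.2126 Ω
Section 2: A = π(0.511/2 mm)² = π(2.5550e-04 m)² = 2.051e-07 m²
R₂ = (1.68×10^-8)(3.93)/(2.051e-07) = 0.3219 Ω
R = R₁ + R₂ = 0.5345 Ω
P = I²R = (19.1)² × 0.5345 = 195 W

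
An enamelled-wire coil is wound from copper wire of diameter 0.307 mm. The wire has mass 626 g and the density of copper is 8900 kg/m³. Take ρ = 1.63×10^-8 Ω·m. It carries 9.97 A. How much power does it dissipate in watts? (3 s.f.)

A = π(d/2)² = π(1.5350e-04 m)² = 7.4023e-08 m²
L = m/(density·A) = 0.626/(8900×7.4023e-08) = 950.2 m
R = ρL/A = (1.63×10^-8)(950.2)/(7.4023e-08) = 209.2 Ω
P = I²R = (9.97)² × 209.2 = 20800 W

20800 W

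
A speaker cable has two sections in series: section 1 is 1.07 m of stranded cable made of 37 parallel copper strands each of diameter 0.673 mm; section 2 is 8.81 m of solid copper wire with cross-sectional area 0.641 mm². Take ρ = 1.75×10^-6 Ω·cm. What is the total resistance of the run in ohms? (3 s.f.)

0.242 Ω

ρ = 1.75×10^-6 Ω·cm = 1.75×10^-8 Ω·m
Section 1: A_strand = π(3.3650e-04)² = 3.557e-07 m²; R₁ = ρL/(N·A_s) = (1.75×10^-8)(1.07)/(37×3.557e-07) = 0.001423 Ω
Section 2: A = 0.641 mm² = 6.410e-07 m²
R₂ = (1.75×10^-8)(8.81)/(6.410e-07) = 0.2405 Ω
R = R₁ + R₂ = 0.242 Ω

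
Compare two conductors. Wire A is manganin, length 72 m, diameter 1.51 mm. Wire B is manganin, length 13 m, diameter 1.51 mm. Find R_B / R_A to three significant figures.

R ∝ ρL/d², so R_B/R_A = (L_B/L_A)
= (13/72) = 0.181

0.181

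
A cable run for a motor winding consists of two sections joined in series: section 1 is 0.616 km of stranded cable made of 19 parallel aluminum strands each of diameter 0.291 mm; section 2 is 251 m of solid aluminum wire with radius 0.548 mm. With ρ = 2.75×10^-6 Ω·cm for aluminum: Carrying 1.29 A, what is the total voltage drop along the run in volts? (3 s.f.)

ρ = 2.75×10^-6 Ω·cm = 2.75×10^-8 Ω·m
Section 1: A_strand = π(1.4550e-04)² = 6.651e-08 m²; R₁ = ρL/(N·A_s) = (2.75×10^-8)(616)/(19×6.651e-08) = 13.41 Ω
Section 2: A = πr² = π(5.4800e-04 m)² = 9.434e-07 m²
R₂ = (2.75×10^-8)(251)/(9.434e-07) = 7.316 Ω
R = R₁ + R₂ = 20.72 Ω
V = IR = 1.29 × 20.72 = 26.7 V

26.7 V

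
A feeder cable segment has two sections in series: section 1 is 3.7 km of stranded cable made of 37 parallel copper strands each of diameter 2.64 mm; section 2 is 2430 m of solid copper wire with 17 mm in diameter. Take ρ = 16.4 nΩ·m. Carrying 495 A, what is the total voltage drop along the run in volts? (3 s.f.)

ρ = 16.4 nΩ·m = 1.64×10^-8 Ω·m
Section 1: A_strand = π(1.3200e-03)² = 5.474e-06 m²; R₁ = ρL/(N·A_s) = (1.64×10^-8)(3700)/(37×5.474e-06) = 0.2996 Ω
Section 2: A = π(d/2)² = π(8.5000e-03 m)² = 2.270e-04 m²
R₂ = (1.64×10^-8)(2430)/(2.270e-04) = 0.1756 Ω
R = R₁ + R₂ = 0.4752 Ω
V = IR = 495 × 0.4752 = 235 V

235 V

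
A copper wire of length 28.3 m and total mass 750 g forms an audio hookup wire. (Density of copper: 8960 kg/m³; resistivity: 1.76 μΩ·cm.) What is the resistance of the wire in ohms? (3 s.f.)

ρ = 1.76 μΩ·cm = 1.76×10^-8 Ω·m
A = m/(density·L) = 0.75/(8960×28.3) = 2.9578e-06 m²
R = ρL/A = (1.76×10^-8)(28.3)/(2.9578e-06) = 0.168 Ω

0.168 Ω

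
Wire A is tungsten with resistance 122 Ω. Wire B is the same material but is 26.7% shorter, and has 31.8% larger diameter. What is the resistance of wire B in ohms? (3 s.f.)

51.5 Ω

R ∝ L/d², so R_B/R_A = (1 − 26.7/100) × (1 + 31.8/100)⁻²
= 0.733 × 0.5757 = 0.422
R_B = 0.422 × 122 = 51.5 Ω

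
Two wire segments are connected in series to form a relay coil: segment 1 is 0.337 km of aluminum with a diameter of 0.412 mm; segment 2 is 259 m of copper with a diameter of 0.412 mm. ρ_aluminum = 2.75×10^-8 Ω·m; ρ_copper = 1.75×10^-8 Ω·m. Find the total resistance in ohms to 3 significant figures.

Segment 1: A = π(d/2)² = π(2.0600e-04 m)² = 1.333e-07 m²
R₁ = ρL/A = (2.75×10^-8)(337)/(1.333e-07) = 69.51 Ω
R₂ = (1.75×10^-8)(259)/(1.333e-07) = 34 Ω
R = R₁ + R₂ = 104 Ω

104 Ω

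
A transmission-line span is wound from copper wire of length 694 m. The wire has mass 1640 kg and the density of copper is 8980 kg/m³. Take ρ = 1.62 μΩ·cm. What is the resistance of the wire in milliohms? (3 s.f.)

42.7 mΩ

ρ = 1.62 μΩ·cm = 1.62×10^-8 Ω·m
A = m/(density·L) = 1640/(8980×694) = 2.6315e-04 m²
R = ρL/A = (1.62×10^-8)(694)/(2.6315e-04) = 42.7 mΩ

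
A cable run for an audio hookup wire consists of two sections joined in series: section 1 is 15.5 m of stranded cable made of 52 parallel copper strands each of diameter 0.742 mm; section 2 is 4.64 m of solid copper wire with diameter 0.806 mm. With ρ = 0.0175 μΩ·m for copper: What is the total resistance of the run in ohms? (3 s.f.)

0.171 Ω

ρ = 0.0175 μΩ·m = 1.75×10^-8 Ω·m
Section 1: A_strand = π(3.7100e-04)² = 4.324e-07 m²; R₁ = ρL/(N·A_s) = (1.75×10^-8)(15.5)/(52×4.324e-07) = 0.01206 Ω
Section 2: A = π(d/2)² = π(4.0300e-04 m)² = 5.102e-07 m²
R₂ = (1.75×10^-8)(4.64)/(5.102e-07) = 0.1591 Ω
R = R₁ + R₂ = 0.171 Ω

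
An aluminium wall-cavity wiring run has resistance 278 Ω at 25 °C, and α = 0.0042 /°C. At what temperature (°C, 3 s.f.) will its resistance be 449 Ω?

171 °C

R = R₀(1 + α(T − T₀)) ⇒ T = T₀ + (R/R₀ − 1)/α
T = 25 + (449/278 − 1)/0.0042 = 25 + (0.6151)/0.0042 = 171 °C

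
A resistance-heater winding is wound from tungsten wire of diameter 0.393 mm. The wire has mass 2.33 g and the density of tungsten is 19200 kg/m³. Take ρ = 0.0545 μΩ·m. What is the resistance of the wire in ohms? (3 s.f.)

0.449 Ω

ρ = 0.0545 μΩ·m = 5.45×10^-8 Ω·m
A = π(d/2)² = π(1.9650e-04 m)² = 1.2130e-07 m²
L = m/(density·A) = 0.00233/(19200×1.2130e-07) = 1 m
R = ρL/A = (5.45×10^-8)(1)/(1.2130e-07) = 0.449 Ω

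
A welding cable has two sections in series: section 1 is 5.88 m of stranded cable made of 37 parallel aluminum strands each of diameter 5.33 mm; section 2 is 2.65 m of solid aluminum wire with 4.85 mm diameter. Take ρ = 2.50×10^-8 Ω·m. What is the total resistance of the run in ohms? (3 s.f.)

0.00376 Ω

Section 1: A_strand = π(2.6650e-03)² = 2.231e-05 m²; R₁ = ρL/(N·A_s) = (2.50×10^-8)(5.88)/(37×2.231e-05) = 1.781×10^-4 Ω
Section 2: A = π(d/2)² = π(2.4250e-03 m)² = 1.847e-05 m²
R₂ = (2.50×10^-8)(2.65)/(1.847e-05) = 0.003586 Ω
R = R₁ + R₂ = 0.00376 Ω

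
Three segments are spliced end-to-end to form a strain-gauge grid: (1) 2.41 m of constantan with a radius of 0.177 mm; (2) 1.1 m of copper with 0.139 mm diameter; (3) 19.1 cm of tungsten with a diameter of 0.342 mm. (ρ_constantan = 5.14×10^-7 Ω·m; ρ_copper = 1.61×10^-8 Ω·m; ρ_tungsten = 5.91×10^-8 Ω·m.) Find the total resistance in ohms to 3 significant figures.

13.9 Ω

Seg 1: A = πr² = π(1.7700e-04 m)² = 9.842e-08 m²
R_1 = (5.14×10^-7)(2.41)/(9.842e-08) = 12.59 Ω
Seg 2: A = π(d/2)² = π(6.9500e-05 m)² = 1.517e-08 m²
R_2 = (1.61×10^-8)(1.1)/(1.517e-08) = 1.167 Ω
Seg 3: A = π(d/2)² = π(1.7100e-04 m)² = 9.186e-08 m²
R_3 = (5.91×10^-8)(0.191)/(9.186e-08) = 0.1229 Ω
R_total = R_1 + R_2 + R_3 = 13.9 Ω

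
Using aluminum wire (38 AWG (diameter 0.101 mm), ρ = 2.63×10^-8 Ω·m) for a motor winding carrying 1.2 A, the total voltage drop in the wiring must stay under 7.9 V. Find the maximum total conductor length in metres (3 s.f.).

2.01 m

A = π(0.101/2 mm)² = π(5.0500e-05 m)² = 8.012e-09 m²
L_max = V_max·A/(1·ρI) = (7.9)(8.012e-09)/(2.63×10^-8×1.2) = 2.01 m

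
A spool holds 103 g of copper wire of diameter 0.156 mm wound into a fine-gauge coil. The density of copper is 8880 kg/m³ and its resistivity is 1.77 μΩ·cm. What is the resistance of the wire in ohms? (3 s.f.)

ρ = 1.77 μΩ·cm = 1.77×10^-8 Ω·m
A = π(d/2)² = π(7.8000e-05 m)² = 1.9113e-08 m²
L = m/(density·A) = 0.103/(8880×1.9113e-08) = 606.9 m
R = ρL/A = (1.77×10^-8)(606.9)/(1.9113e-08) = 562 Ω

562 Ω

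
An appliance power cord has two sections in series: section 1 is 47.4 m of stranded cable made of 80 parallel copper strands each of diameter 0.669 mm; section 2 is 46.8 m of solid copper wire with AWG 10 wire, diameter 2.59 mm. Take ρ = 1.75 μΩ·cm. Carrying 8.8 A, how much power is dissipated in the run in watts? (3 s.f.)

ρ = 1.75 μΩ·cm = 1.75×10^-8 Ω·m
Section 1: A_strand = π(3.3450e-04)² = 3.515e-07 m²; R₁ = ρL/(N·A_s) = (1.75×10^-8)(47.4)/(80×3.515e-07) = 0.0295 Ω
Section 2: A = π(2.59/2 mm)² = π(1.2950e-03 m)² = 5.269e-06 m²
R₂ = (1.75×10^-8)(46.8)/(5.269e-06) = 0.1555 Ω
R = R₁ + R₂ = 0.1849 Ω
P = I²R = (8.8)² × 0.1849 = 14.3 W

14.3 W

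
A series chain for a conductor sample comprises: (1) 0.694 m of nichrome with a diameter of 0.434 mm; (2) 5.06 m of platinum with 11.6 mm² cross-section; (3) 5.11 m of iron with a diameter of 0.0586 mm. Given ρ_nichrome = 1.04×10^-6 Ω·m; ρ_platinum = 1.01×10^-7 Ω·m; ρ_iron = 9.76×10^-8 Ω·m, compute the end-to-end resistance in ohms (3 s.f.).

Seg 1: A = π(d/2)² = π(2.1700e-04 m)² = 1.479e-07 m²
R_1 = (1.04×10^-6)(0.694)/(1.479e-07) = 4.879 Ω
Seg 2: A = 11.6 mm² = 1.160e-05 m²
R_2 = (1.01×10^-7)(5.06)/(1.160e-05) = 0.04406 Ω
Seg 3: A = π(d/2)² = π(2.9300e-05 m)² = 2.697e-09 m²
R_3 = (9.76×10^-8)(5.11)/(2.697e-09) = 184.9 Ω
R_total = R_1 + R_2 + R_3 = 190 Ω

190 Ω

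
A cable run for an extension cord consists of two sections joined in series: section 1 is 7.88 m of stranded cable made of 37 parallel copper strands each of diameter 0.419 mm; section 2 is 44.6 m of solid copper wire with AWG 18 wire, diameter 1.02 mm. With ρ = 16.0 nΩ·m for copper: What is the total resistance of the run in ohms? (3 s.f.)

ρ = 16.0 nΩ·m = 1.60×10^-8 Ω·m
Section 1: A_strand = π(2.0950e-04)² = 1.379e-07 m²; R₁ = ρL/(N·A_s) = (1.60×10^-8)(7.88)/(37×1.379e-07) = 0.02471 Ω
Section 2: A = π(1.02/2 mm)² = π(5.1000e-04 m)² = 8.171e-07 m²
R₂ = (1.60×10^-8)(44.6)/(8.171e-07) = 0.8733 Ω
R = R₁ + R₂ = 0.898 Ω

0.898 Ω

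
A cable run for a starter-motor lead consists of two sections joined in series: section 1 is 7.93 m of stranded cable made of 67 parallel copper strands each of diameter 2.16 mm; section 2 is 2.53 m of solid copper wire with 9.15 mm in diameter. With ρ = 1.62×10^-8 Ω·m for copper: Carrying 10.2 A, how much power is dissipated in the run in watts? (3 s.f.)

0.119 W

Section 1: A_strand = π(1.0800e-03)² = 3.664e-06 m²; R₁ = ρL/(N·A_s) = (1.62×10^-8)(7.93)/(67×3.664e-06) = 5.233×10^-4 Ω
Section 2: A = π(d/2)² = π(4.5750e-03 m)² = 6.576e-05 m²
R₂ = (1.62×10^-8)(2.53)/(6.576e-05) = 6.233×10^-4 Ω
R = R₁ + R₂ = 0.001147 Ω
P = I²R = (10.2)² × 0.001147 = 0.119 W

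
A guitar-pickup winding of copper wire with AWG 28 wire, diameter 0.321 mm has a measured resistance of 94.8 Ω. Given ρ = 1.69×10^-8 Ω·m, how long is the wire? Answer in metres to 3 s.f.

454 m

A = π(0.321/2 mm)² = π(1.6050e-04 m)² = 8.093e-08 m²
L = RA/ρ = (94.8)(8.093e-08)/(1.69×10^-8) = 454 m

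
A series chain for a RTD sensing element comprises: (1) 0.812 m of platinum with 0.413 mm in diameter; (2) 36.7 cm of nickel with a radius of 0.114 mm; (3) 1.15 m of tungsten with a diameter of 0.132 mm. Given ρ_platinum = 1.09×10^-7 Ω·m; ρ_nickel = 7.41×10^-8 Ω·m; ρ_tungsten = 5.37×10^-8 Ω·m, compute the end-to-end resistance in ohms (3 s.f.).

Seg 1: A = π(d/2)² = π(2.0650e-04 m)² = 1.340e-07 m²
R_1 = (1.09×10^-7)(0.812)/(1.340e-07) = 0.6607 Ω
Seg 2: A = πr² = π(1.1400e-04 m)² = 4.083e-08 m²
R_2 = (7.41×10^-8)(0.367)/(4.083e-08) = 0.6661 Ω
Seg 3: A = π(d/2)² = π(6.6000e-05 m)² = 1.368e-08 m²
R_3 = (5.37×10^-8)(1.15)/(1.368e-08) = 4.513 Ω
R_total = R_1 + R_2 + R_3 = 5.84 Ω

5.84 Ω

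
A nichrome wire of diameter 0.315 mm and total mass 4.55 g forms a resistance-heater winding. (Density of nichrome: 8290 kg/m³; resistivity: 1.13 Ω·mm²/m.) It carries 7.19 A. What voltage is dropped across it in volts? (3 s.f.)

734 V

ρ = 1.13 Ω·mm²/m = 1.13×10^-6 Ω·m
A = π(d/2)² = π(1.5750e-04 m)² = 7.7931e-08 m²
L = m/(density·A) = 0.00455/(8290×7.7931e-08) = 7.043 m
R = ρL/A = (1.13×10^-6)(7.043)/(7.7931e-08) = 102.1 Ω
V = IR = 7.19 × 102.1 = 734 V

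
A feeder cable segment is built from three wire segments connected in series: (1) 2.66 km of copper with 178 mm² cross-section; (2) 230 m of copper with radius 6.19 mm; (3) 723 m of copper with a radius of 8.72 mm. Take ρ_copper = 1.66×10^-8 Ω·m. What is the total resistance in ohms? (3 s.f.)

0.330 Ω

Seg 1: A = 178 mm² = 1.780e-04 m²
R_1 = (1.66×10^-8)(2660)/(1.780e-04) = 0.2481 Ω
Seg 2: A = πr² = π(6.1900e-03 m)² = 1.204e-04 m²
R_2 = (1.66×10^-8)(230)/(1.204e-04) = 0.03172 Ω
Seg 3: A = πr² = π(8.7200e-03 m)² = 2.389e-04 m²
R_3 = (1.66×10^-8)(723)/(2.389e-04) = 0.05024 Ω
R_total = R_1 + R_2 + R_3 = 0.330 Ω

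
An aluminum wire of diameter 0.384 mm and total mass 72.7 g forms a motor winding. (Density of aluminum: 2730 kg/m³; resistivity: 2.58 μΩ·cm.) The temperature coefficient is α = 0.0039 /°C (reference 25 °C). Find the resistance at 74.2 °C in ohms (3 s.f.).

ρ = 2.58 μΩ·cm = 2.58×10^-8 Ω·m
A = π(d/2)² = π(1.9200e-04 m)² = 1.1581e-07 m²
L = m/(density·A) = 0.0727/(2730×1.1581e-07) = 229.9 m
R = ρL/A = (2.58×10^-8)(229.9)/(1.1581e-07) = 51.23 Ω
R(74.2 °C) = 51.23 × (1 + 0.0039×49.2) = 61.1 Ω

61.1 Ω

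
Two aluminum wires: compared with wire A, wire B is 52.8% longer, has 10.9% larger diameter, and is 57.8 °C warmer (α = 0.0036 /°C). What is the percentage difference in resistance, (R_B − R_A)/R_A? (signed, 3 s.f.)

R ∝ ρL/d² with ρ ∝ (1+αΔT), so R_B/R_A = (1 + 52.8/100) × (1 + 10.9/100)⁻² × (1 + 0.0036×57.8)
= 1.528 × 0.8131 × 1.208 = 1.501
(R_B − R_A)/R_A = 1.501 − 1 = 50.1%

50.1%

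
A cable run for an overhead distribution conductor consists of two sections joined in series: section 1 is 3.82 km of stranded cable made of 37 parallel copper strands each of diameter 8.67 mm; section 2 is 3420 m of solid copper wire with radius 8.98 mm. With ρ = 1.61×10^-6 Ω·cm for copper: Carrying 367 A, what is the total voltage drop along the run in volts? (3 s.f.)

90.1 V

ρ = 1.61×10^-6 Ω·cm = 1.61×10^-8 Ω·m
Section 1: A_strand = π(4.3350e-03)² = 5.904e-05 m²; R₁ = ρL/(N·A_s) = (1.61×10^-8)(3820)/(37×5.904e-05) = 0.02816 Ω
Section 2: A = πr² = π(8.9800e-03 m)² = 2.533e-04 m²
R₂ = (1.61×10^-8)(3420)/(2.533e-04) = 0.2173 Ω
R = R₁ + R₂ = 0.2455 Ω
V = IR = 367 × 0.2455 = 90.1 V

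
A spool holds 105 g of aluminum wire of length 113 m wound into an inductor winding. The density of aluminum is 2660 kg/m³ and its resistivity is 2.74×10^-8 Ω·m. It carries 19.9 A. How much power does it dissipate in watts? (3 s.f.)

3510 W

A = m/(density·L) = 0.105/(2660×113) = 3.4932e-07 m²
R = ρL/A = (2.74×10^-8)(113)/(3.4932e-07) = 8.863 Ω
P = I²R = (19.9)² × 8.863 = 3510 W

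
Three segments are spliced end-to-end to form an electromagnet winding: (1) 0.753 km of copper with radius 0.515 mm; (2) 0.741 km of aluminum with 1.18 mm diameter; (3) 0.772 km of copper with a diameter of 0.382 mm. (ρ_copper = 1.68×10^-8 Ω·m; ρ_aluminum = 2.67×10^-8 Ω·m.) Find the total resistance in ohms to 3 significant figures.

Seg 1: A = πr² = π(5.1500e-04 m)² = 8.332e-07 m²
R_1 = (1.68×10^-8)(753)/(8.332e-07) = 15.18 Ω
Seg 2: A = π(d/2)² = π(5.9000e-04 m)² = 1.094e-06 m²
R_2 = (2.67×10^-8)(741)/(1.094e-06) = 18.09 Ω
Seg 3: A = π(d/2)² = π(1.9100e-04 m)² = 1.146e-07 m²
R_3 = (1.68×10^-8)(772)/(1.146e-07) = 113.2 Ω
R_total = R_1 + R_2 + R_3 = 146 Ω

146 Ω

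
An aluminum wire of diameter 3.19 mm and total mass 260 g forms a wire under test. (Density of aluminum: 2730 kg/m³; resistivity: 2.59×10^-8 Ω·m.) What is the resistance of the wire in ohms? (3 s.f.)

A = π(d/2)² = π(1.5950e-03 m)² = 7.9923e-06 m²
L = m/(density·A) = 0.26/(2730×7.9923e-06) = 11.92 m
R = ρL/A = (2.59×10^-8)(11.92)/(7.9923e-06) = 0.0386 Ω

0.0386 Ω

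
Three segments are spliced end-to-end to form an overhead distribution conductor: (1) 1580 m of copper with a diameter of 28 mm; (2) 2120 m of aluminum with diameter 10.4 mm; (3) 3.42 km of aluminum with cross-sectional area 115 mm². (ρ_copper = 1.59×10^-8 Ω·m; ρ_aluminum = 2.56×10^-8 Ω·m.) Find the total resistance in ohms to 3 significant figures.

Seg 1: A = π(d/2)² = π(1.4000e-02 m)² = 6.158e-04 m²
R_1 = (1.59×10^-8)(1580)/(6.158e-04) = 0.0408 Ω
Seg 2: A = π(d/2)² = π(5.2000e-03 m)² = 8.495e-05 m²
R_2 = (2.56×10^-8)(2120)/(8.495e-05) = 0.6389 Ω
Seg 3: A = 115 mm² = 1.150e-04 m²
R_3 = (2.56×10^-8)(3420)/(1.150e-04) = 0.7613 Ω
R_total = R_1 + R_2 + R_3 = 1.44 Ω

1.44 Ω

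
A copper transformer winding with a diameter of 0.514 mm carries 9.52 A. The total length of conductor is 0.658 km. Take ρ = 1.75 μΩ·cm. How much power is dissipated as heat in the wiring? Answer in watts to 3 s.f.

ρ = 1.75 μΩ·cm = 1.75×10^-8 Ω·m
A = π(d/2)² = π(2.5700e-04 m)² = 2.075e-07 m²
R = ρL/A = (1.75×10^-8)(658)/(2.075e-07) = 55.49 Ω
P = I²R = (9.52)² × 55.49 = 5030 W

5030 W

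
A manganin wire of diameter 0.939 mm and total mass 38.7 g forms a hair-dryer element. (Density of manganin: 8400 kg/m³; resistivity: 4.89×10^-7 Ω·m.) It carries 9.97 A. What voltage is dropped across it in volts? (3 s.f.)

A = π(d/2)² = π(4.6950e-04 m)² = 6.9250e-07 m²
L = m/(density·A) = 0.0387/(8400×6.9250e-07) = 6.653 m
R = ρL/A = (4.89×10^-7)(6.653)/(6.9250e-07) = 4.698 Ω
V = IR = 9.97 × 4.698 = 46.8 V

46.8 V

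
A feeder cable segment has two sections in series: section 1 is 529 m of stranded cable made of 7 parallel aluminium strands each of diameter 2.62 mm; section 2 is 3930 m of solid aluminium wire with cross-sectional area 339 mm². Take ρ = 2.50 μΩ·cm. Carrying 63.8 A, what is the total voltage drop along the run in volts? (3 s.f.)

40.8 V

ρ = 2.50 μΩ·cm = 2.50×10^-8 Ω·m
Section 1: A_strand = π(1.3100e-03)² = 5.391e-06 m²; R₁ = ρL/(N·A_s) = (2.50×10^-8)(529)/(7×5.391e-06) = 0.3504 Ω
Section 2: A = 339 mm² = 3.390e-04 m²
R₂ = (2.50×10^-8)(3930)/(3.390e-04) = 0.2898 Ω
R = R₁ + R₂ = 0.6403 Ω
V = IR = 63.8 × 0.6403 = 40.8 V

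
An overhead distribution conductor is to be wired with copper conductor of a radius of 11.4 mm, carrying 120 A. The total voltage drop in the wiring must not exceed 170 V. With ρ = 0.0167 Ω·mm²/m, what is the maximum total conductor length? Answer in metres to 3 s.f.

34600 m

ρ = 0.0167 Ω·mm²/m = 1.67×10^-8 Ω·m
A = πr² = π(1.1400e-02 m)² = 4.083e-04 m²
L_max = V_max·A/(1·ρI) = (170)(4.083e-04)/(1.67×10^-8×120) = 34600 m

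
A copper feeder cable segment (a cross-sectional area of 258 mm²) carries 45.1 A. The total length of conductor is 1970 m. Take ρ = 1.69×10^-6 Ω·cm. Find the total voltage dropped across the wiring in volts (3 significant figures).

ρ = 1.69×10^-6 Ω·cm = 1.69×10^-8 Ω·m
A = 258 mm² = 2.580e-04 m²
R = ρL/A = (1.69×10^-8)(1970)/(2.580e-04) = 0.129 Ω
V = IR = 45.1 × 0.129 = 5.82 V

5.82 V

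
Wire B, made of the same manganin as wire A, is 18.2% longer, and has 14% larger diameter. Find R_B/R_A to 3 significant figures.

R ∝ L/d², so R_B/R_A = (1 + 18.2/100) × (1 + 14/100)⁻²
= 1.182 × 0.7695 = 0.910

0.910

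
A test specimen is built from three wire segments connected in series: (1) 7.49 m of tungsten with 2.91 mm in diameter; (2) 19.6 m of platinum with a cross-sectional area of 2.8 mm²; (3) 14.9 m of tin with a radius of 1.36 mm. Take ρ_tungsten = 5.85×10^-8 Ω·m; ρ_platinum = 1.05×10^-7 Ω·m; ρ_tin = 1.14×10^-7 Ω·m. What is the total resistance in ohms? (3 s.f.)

1.09 Ω

Seg 1: A = π(d/2)² = π(1.4550e-03 m)² = 6.651e-06 m²
R_1 = (5.85×10^-8)(7.49)/(6.651e-06) = 0.06588 Ω
Seg 2: A = 2.8 mm² = 2.800e-06 m²
R_2 = (1.05×10^-7)(19.6)/(2.800e-06) = 0.735 Ω
Seg 3: A = πr² = π(1.3600e-03 m)² = 5.811e-06 m²
R_3 = (1.14×10^-7)(14.9)/(5.811e-06) = 0.2923 Ω
R_total = R_1 + R_2 + R_3 = 1.09 Ω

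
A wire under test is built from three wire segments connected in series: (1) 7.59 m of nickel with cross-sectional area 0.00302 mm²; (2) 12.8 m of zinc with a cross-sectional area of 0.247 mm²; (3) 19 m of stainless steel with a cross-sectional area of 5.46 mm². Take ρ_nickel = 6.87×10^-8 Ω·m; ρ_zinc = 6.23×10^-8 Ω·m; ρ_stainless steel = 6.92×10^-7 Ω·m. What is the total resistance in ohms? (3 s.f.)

178 Ω

Seg 1: A = 0.00302 mm² = 3.020e-09 m²
R_1 = (6.87×10^-8)(7.59)/(3.020e-09) = 172.7 Ω
Seg 2: A = 0.247 mm² = 2.470e-07 m²
R_2 = (6.23×10^-8)(12.8)/(2.470e-07) = 3.229 Ω
Seg 3: A = 5.46 mm² = 5.460e-06 m²
R_3 = (6.92×10^-7)(19)/(5.460e-06) = 2.408 Ω
R_total = R_1 + R_2 + R_3 = 178 Ω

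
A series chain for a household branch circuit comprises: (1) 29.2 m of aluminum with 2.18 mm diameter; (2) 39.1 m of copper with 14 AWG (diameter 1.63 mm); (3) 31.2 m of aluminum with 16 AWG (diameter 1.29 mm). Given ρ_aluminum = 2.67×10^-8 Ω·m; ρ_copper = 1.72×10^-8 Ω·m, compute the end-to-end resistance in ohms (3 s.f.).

1.17 Ω

Seg 1: A = π(d/2)² = π(1.0900e-03 m)² = 3.733e-06 m²
R_1 = (2.67×10^-8)(29.2)/(3.733e-06) = 0.2089 Ω
Seg 2: A = π(1.63/2 mm)² = π(8.1500e-04 m)² = 2.087e-06 m²
R_2 = (1.72×10^-8)(39.1)/(2.087e-06) = 0.3223 Ω
Seg 3: A = π(1.29/2 mm)² = π(6.4500e-04 m)² = 1.307e-06 m²
R_3 = (2.67×10^-8)(31.2)/(1.307e-06) = 0.6374 Ω
R_total = R_1 + R_2 + R_3 = 1.17 Ω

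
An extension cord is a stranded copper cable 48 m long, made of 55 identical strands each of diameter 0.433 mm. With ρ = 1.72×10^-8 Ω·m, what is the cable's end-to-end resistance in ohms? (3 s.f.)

0.102 Ω

A_strand = π(2.1650e-04 m)² = 1.473e-07 m²
R_strand = ρL/A = (1.72×10^-8)(48)/(1.473e-07) = 5.607 Ω
R_total = R_strand/N = 5.607/55 = 0.102 Ω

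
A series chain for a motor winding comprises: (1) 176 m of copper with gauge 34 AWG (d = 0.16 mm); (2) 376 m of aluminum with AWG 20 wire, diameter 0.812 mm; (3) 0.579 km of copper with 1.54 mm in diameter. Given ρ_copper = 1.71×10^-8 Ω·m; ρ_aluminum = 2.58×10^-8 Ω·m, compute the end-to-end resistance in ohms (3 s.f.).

Seg 1: A = π(0.16/2 mm)² = π(8.0000e-05 m)² = 2.011e-08 m²
R_1 = (1.71×10^-8)(176)/(2.011e-08) = 149.7 Ω
Seg 2: A = π(0.812/2 mm)² = π(4.0600e-04 m)² = 5.178e-07 m²
R_2 = (2.58×10^-8)(376)/(5.178e-07) = 18.73 Ω
Seg 3: A = π(d/2)² = π(7.7000e-04 m)² = 1.863e-06 m²
R_3 = (1.71×10^-8)(579)/(1.863e-06) = 5.315 Ω
R_total = R_1 + R_2 + R_3 = 174 Ω

174 Ω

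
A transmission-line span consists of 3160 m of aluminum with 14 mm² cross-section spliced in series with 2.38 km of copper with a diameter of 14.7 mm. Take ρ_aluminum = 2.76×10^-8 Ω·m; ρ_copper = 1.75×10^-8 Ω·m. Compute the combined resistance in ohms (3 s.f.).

6.48 Ω

Segment 1: A = 14 mm² = 1.400e-05 m²
R₁ = ρL/A = (2.76×10^-8)(3160)/(1.400e-05) = 6.23 Ω
Segment 2: A = π(d/2)² = π(7.3500e-03 m)² = 1.697e-04 m²
R₂ = (1.75×10^-8)(2380)/(1.697e-04) = 0.2454 Ω
R = R₁ + R₂ = 6.48 Ω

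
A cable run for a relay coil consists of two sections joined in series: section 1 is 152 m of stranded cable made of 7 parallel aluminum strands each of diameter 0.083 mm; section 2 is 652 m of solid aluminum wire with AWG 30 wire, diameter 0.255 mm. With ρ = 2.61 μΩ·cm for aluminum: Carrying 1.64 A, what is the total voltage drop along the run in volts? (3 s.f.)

ρ = 2.61 μΩ·cm = 2.61×10^-8 Ω·m
Section 1: A_strand = π(4.1500e-05)² = 5.411e-09 m²; R₁ = ρL/(N·A_s) = (2.61×10^-8)(152)/(7×5.411e-09) = 104.7 Ω
Section 2: A = π(0.255/2 mm)² = π(1.2750e-04 m)² = 5.107e-08 m²
R₂ = (2.61×10^-8)(652)/(5.107e-08) = 333.2 Ω
R = R₁ + R₂ = 438 Ω
V = IR = 1.64 × 438 = 718 V

718 V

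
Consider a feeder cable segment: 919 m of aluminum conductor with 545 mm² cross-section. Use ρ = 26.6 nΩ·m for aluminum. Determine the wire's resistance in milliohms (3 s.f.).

ρ = 26.6 nΩ·m = 2.66×10^-8 Ω·m
A = 545 mm² = 5.450e-04 m²
R = ρL/A = (2.66×10^-8)(919 m)/(5.450e-04 m²) = 44.9 mΩ

44.9 mΩ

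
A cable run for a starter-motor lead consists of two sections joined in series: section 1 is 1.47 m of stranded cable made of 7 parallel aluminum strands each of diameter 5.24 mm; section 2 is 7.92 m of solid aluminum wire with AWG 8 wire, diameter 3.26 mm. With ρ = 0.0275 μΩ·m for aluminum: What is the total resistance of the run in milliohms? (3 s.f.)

ρ = 0.0275 μΩ·m = 2.75×10^-8 Ω·m
Section 1: A_strand = π(2.6200e-03)² = 2.157e-05 m²; R₁ = ρL/(N·A_s) = (2.75×10^-8)(1.47)/(7×2.157e-05) = 2.678×10^-4 Ω
Section 2: A = π(3.26/2 mm)² = π(1.6300e-03 m)² = 8.347e-06 m²
R₂ = (2.75×10^-8)(7.92)/(8.347e-06) = 0.02609 Ω
R = R₁ + R₂ = 26.4 mΩ

26.4 mΩ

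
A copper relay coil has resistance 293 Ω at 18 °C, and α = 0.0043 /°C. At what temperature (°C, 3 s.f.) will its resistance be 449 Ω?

142 °C

R = R₀(1 + α(T − T₀)) ⇒ T = T₀ + (R/R₀ − 1)/α
T = 18 + (449/293 − 1)/0.0043 = 18 + (0.5324)/0.0043 = 142 °C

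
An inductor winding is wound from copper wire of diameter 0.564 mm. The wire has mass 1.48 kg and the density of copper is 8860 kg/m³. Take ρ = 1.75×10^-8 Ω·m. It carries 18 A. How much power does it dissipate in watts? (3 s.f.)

A = π(d/2)² = π(2.8200e-04 m)² = 2.4983e-07 m²
L = m/(density·A) = 1.48/(8860×2.4983e-07) = 668.6 m
R = ρL/A = (1.75×10^-8)(668.6)/(2.4983e-07) = 46.83 Ω
P = I²R = (18)² × 46.83 = 15200 W

15200 W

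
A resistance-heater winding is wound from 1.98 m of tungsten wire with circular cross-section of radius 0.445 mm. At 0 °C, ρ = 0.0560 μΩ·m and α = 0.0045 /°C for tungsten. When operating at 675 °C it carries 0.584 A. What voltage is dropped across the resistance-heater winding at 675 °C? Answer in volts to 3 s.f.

0.420 V

ρ = 0.0560 μΩ·m = 5.60×10^-8 Ω·m
A = πr² = π(4.4500e-04 m)² = 6.221e-07 m²
R₍0₎ = ρL/A = (5.60×10^-8)(1.98)/(6.221e-07) = 0.1782 Ω
R₍675₎ = R₍0₎(1 + αΔT) = 0.1782 × (1 + 0.0045×675) = 0.7196 Ω
V = IR = 0.584 × 0.7196 = 0.420 V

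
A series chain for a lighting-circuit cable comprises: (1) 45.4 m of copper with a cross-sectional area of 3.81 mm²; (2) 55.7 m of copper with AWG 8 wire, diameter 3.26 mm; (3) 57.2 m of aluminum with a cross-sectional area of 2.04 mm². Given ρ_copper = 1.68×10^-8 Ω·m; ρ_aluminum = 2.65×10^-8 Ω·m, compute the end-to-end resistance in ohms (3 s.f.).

1.06 Ω

Seg 1: A = 3.81 mm² = 3.810e-06 m²
R_1 = (1.68×10^-8)(45.4)/(3.810e-06) = 0.2002 Ω
Seg 2: A = π(3.26/2 mm)² = π(1.6300e-03 m)² = 8.347e-06 m²
R_2 = (1.68×10^-8)(55.7)/(8.347e-06) = 0.1121 Ω
Seg 3: A = 2.04 mm² = 2.040e-06 m²
R_3 = (2.65×10^-8)(57.2)/(2.040e-06) = 0.743 Ω
R_total = R_1 + R_2 + R_3 = 1.06 Ω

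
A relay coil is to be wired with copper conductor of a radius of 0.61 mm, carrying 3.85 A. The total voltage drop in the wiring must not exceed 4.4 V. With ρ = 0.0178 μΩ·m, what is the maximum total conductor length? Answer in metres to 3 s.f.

75.1 m

ρ = 0.0178 μΩ·m = 1.78×10^-8 Ω·m
A = πr² = π(6.1000e-04 m)² = 1.169e-06 m²
L_max = V_max·A/(1·ρI) = (4.4)(1.169e-06)/(1.78×10^-8×3.85) = 75.1 m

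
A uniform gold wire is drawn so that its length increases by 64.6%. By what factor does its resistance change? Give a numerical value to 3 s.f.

k = 1 + 64.6/100 = 1.646; volume constant ⇒ A' = A/k, so R' = k²R.
Factor = 2.71

2.71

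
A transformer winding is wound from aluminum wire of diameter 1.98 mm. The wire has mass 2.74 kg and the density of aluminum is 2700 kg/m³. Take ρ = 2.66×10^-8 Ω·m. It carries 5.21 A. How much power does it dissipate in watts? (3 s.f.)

A = π(d/2)² = π(9.9000e-04 m)² = 3.0791e-06 m²
L = m/(density·A) = 2.74/(2700×3.0791e-06) = 329.6 m
R = ρL/A = (2.66×10^-8)(329.6)/(3.0791e-06) = 2.847 Ω
P = I²R = (5.21)² × 2.847 = 77.3 W

77.3 W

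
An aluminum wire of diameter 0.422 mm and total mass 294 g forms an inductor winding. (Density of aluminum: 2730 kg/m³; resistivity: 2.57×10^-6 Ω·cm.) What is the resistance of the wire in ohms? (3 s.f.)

ρ = 2.57×10^-6 Ω·cm = 2.57×10^-8 Ω·m
A = π(d/2)² = π(2.1100e-04 m)² = 1.3987e-07 m²
L = m/(density·A) = 0.294/(2730×1.3987e-07) = 770 m
R = ρL/A = (2.57×10^-8)(770)/(1.3987e-07) = 141 Ω

141 Ω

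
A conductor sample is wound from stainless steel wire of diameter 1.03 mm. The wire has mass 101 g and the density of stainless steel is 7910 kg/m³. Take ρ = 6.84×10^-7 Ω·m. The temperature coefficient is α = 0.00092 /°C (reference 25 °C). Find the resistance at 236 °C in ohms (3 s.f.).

A = π(d/2)² = π(5.1500e-04 m)² = 8.3323e-07 m²
L = m/(density·A) = 0.101/(7910×8.3323e-07) = 15.32 m
R = ρL/A = (6.84×10^-7)(15.32)/(8.3323e-07) = 12.58 Ω
R(236 °C) = 12.58 × (1 + 0.00092×211) = 15.0 Ω

15.0 Ω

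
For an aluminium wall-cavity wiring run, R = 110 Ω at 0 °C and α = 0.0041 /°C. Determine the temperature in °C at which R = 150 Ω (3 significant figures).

R = R₀(1 + α(T − T₀)) ⇒ T = T₀ + (R/R₀ − 1)/α
T = 0 + (150/110 − 1)/0.0041 = 0 + (0.3636)/0.0041 = 88.7 °C

88.7 °C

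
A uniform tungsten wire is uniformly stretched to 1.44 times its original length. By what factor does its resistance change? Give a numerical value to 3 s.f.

Volume constant ⇒ A' = A/k with k = 1.44. R' = ρ(kL)/(A/k) = k²R.
Factor = 2.07

2.07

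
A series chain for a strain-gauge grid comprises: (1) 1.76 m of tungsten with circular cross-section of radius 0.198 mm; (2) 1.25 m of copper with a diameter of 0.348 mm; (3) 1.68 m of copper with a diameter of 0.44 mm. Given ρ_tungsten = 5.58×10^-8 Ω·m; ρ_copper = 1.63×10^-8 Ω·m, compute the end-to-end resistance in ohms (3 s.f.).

1.19 Ω

Seg 1: A = πr² = π(1.9800e-04 m)² = 1.232e-07 m²
R_1 = (5.58×10^-8)(1.76)/(1.232e-07) = 0.7974 Ω
Seg 2: A = π(d/2)² = π(1.7400e-04 m)² = 9.511e-08 m²
R_2 = (1.63×10^-8)(1.25)/(9.511e-08) = 0.2142 Ω
Seg 3: A = π(d/2)² = π(2.2000e-04 m)² = 1.521e-07 m²
R_3 = (1.63×10^-8)(1.68)/(1.521e-07) = 0.1801 Ω
R_total = R_1 + R_2 + R_3 = 1.19 Ω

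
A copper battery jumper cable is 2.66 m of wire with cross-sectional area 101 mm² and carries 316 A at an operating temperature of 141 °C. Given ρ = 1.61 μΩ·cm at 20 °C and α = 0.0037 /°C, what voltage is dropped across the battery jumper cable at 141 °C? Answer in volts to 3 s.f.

0.194 V

ρ = 1.61 μΩ·cm = 1.61×10^-8 Ω·m
A = 101 mm² = 1.010e-04 m²
R₍20₎ = ρL/A = (1.61×10^-8)(2.66)/(1.010e-04) = 4.240×10^-4 Ω
R₍141₎ = R₍20₎(1 + αΔT) = 4.240×10^-4 × (1 + 0.0037×121) = 6.139×10^-4 Ω
V = IR = 316 × 6.139×10^-4 = 0.194 V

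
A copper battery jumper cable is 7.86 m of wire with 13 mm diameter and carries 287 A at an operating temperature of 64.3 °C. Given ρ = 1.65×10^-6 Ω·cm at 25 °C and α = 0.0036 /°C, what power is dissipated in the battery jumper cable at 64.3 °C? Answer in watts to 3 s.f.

ρ = 1.65×10^-6 Ω·cm = 1.65×10^-8 Ω·m
A = π(d/2)² = π(6.5000e-03 m)² = 1.327e-04 m²
R₍25₎ = ρL/A = (1.65×10^-8)(7.86)/(1.327e-04) = 9.771×10^-4 Ω
R₍64.3₎ = R₍25₎(1 + αΔT) = 9.771×10^-4 × (1 + 0.0036×39.3) = 0.001115 Ω
P = I²R = (287)² × 0.001115 = 91.9 W

91.9 W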